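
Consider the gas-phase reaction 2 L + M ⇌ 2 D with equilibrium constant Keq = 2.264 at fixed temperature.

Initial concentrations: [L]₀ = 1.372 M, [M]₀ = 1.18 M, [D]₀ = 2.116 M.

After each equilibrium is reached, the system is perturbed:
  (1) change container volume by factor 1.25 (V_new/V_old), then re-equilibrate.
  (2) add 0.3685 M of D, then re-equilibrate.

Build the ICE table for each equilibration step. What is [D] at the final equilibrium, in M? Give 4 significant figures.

[D]_eq = 1.906 M

Q₀ = 2.016 vs Keq = 2.264 ⇒ Q<K, forward
Step 1:
                   L          M          D
  init         1.372       1.18      2.116
  Δ         -0.04084   -0.02042    0.04084
  eq           1.331       1.16      2.157
  solve Keq expr → x = 0.02042; check Q = 2.264
Then change container volume by factor 1.25 (V_new/V_old).
Step 2:
                   L          M          D
  init         1.065     0.9277      1.725
  Δ          0.06312    0.03156   -0.06312
  eq           1.128     0.9592      1.662
  solve Keq expr → x = -0.03156; check Q = 2.264
Then add 0.3685 M of D.
Step 3:
                   L          M          D
  init         1.128     0.9592      2.031
  Δ            0.125    0.06251     -0.125
  eq           1.253      1.022      1.906
  solve Keq expr → x = -0.06251; check Q = 2.264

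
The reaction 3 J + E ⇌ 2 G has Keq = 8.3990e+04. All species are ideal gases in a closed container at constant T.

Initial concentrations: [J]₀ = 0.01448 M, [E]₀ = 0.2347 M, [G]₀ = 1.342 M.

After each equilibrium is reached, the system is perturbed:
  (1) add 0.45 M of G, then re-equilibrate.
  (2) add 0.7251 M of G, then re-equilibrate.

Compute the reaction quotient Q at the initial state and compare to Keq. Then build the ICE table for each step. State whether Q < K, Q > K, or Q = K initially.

Q₀ = 2.5275e+06 vs Keq = 8.3990e+04 ⇒ Q>K, reverse
Step 1:
                  J         E         G
  init      0.01448    0.2347     1.342
  Δ         0.02951  0.009837  -0.01967
  eq        0.04399    0.2445     1.322
  solve Keq expr → x = -0.009837; check Q = 8.3990e+04
Then add 0.45 M of G.
Step 2:
                  J         E         G
  init      0.04399    0.2445     1.772
  Δ        0.009144  0.003048 -0.006096
  eq        0.05314    0.2476     1.766
  solve Keq expr → x = -0.003048; check Q = 8.3990e+04
Then add 0.7251 M of G.
Step 3:
                  J         E         G
  init      0.05314    0.2476     2.491
  Δ         0.01315  0.004383 -0.008766
  eq        0.06628     0.252     2.483
  solve Keq expr → x = -0.004383; check Q = 8.3990e+04

Q₀ = 2.5275e+06; Q > K (proceeds reverse)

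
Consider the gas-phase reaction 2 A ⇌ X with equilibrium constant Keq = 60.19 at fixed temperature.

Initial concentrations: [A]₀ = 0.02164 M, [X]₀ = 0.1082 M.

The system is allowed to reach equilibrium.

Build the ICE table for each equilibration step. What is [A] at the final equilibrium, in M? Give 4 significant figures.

[A]_eq = 0.04051 M

Q₀ = 231.1 vs Keq = 60.19 ⇒ Q>K, reverse
Step 1:
                    A           X
  Initial     0.02164      0.1082
  Change      0.01887   -0.009434
  Equil       0.04051     0.09877
  solve Keq expr → x = -0.009434; check Q = 60.19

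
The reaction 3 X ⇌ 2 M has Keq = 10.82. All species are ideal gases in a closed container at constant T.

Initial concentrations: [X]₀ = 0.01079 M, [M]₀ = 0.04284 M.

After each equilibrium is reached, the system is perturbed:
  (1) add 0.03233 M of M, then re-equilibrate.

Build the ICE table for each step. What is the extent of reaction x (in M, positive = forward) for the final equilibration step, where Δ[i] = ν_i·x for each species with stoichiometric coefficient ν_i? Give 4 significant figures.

Q₀ = 1461 vs Keq = 10.82 ⇒ Q>K, reverse
Step 1:
                  X         M
  Initial   0.01079   0.04284
  Change    0.02741  -0.01828
  Equil      0.0382   0.02456
  solve Keq expr → x = -0.009138; check Q = 10.82
Then add 0.03233 M of M.
Step 2:
                  X         M
  Initial    0.0382   0.05689
  Change    0.01858  -0.01239
  Equil     0.05678   0.04451
  solve Keq expr → x = -0.006193; check Q = 10.82

x = -0.006193 M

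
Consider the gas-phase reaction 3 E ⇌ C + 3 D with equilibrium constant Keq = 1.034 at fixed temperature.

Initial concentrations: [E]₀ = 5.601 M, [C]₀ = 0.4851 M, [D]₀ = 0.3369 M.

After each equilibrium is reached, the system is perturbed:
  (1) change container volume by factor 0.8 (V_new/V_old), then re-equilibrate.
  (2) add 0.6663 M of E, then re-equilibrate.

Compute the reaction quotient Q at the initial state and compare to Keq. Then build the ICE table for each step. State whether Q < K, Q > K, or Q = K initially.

Q₀ = 1.0557e-04; Q < K (proceeds forward)

Q₀ = 1.0557e-04 vs Keq = 1.034 ⇒ Q<K, forward
Step 1:
                    E           C           D
  init          5.601      0.4851      0.3369
  Δ            -2.511      0.8369       2.511
  eq             3.09       1.322       2.847
  solve Keq expr → x = 0.8369; check Q = 1.034
Then change container volume by factor 0.8 (V_new/V_old).
Step 2:
                    E           C           D
  init          3.863       1.652       3.559
  Δ            0.1222    -0.04072     -0.1222
  eq            3.985       1.612       3.437
  solve Keq expr → x = -0.04072; check Q = 1.034
Then add 0.6663 M of E.
Step 3:
                    E           C           D
  init          4.652       1.612       3.437
  Δ           -0.2719     0.09063      0.2719
  eq             4.38       1.702       3.709
  solve Keq expr → x = 0.09063; check Q = 1.034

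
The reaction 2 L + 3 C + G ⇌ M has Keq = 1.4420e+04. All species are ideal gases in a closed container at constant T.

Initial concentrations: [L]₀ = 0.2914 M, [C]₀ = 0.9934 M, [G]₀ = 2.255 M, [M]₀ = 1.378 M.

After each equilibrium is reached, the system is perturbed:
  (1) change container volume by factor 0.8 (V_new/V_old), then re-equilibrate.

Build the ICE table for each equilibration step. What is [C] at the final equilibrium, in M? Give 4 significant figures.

[C]_eq = 0.713 M

Q₀ = 7.341 vs Keq = 1.4420e+04 ⇒ Q<K, forward
Step 1:
                   L          C          G          M
  init        0.2914     0.9934      2.255      1.378
  Δ          -0.2755    -0.4132    -0.1377     0.1377
  eq         0.01594     0.5802      2.117      1.516
  solve Keq expr → x = 0.1377; check Q = 1.4420e+04
Then change container volume by factor 0.8 (V_new/V_old).
Step 2:
                   L          C          G          M
  init       0.01993     0.7253      2.647      1.895
  Δ        -0.008202    -0.0123  -0.004101   0.004101
  eq         0.01173      0.713      2.642      1.899
  solve Keq expr → x = 0.004101; check Q = 1.4420e+04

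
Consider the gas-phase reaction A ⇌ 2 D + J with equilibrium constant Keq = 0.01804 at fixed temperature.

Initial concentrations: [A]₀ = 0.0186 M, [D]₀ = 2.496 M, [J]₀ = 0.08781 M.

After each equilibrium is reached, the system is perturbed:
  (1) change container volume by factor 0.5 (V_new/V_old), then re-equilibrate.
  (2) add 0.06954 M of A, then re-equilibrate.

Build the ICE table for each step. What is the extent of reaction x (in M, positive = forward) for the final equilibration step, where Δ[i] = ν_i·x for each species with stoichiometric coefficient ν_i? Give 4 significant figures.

Q₀ = 29.41 vs Keq = 0.01804 ⇒ Q>K, reverse
Step 1:
                    A           D           J
  I            0.0186       2.496     0.08781
  C           0.08745     -0.1749    -0.08745
  E            0.1061       2.321  3.5513e-04
  solve Keq expr → x = -0.08745; check Q = 0.01804
Then change container volume by factor 0.5 (V_new/V_old).
Step 2:
                    A           D           J
  I            0.2121       4.642  7.1025e-04
  C        5.3216e-04   -0.001064 -5.3216e-04
  E            0.2126       4.641  1.7809e-04
  solve Keq expr → x = -5.3216e-04; check Q = 0.01804
Then add 0.06954 M of A.
Step 3:
                    A           D           J
  I            0.2822       4.641  1.7809e-04
  C       -5.8180e-05  1.1636e-04  5.8180e-05
  E            0.2821       4.641  2.3627e-04
  solve Keq expr → x = 5.8180e-05; check Q = 0.01804

x = 5.8180e-05 M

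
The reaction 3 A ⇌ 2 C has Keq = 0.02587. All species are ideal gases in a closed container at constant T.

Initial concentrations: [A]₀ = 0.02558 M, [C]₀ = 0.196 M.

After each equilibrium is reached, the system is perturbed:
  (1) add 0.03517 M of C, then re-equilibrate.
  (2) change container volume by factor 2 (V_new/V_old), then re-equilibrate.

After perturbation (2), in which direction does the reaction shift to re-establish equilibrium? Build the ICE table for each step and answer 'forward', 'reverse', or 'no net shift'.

Direction: reverse

Q₀ = 2295 vs Keq = 0.02587 ⇒ Q>K, reverse
Step 1:
                    A           C
  I           0.02558       0.196
  C            0.2576     -0.1718
  E            0.2832     0.02424
  solve Keq expr → x = -0.08588; check Q = 0.02587
Then add 0.03517 M of C.
Step 2:
                    A           C
  I            0.2832     0.05941
  C           0.04397    -0.02931
  E            0.3272      0.0301
  solve Keq expr → x = -0.01466; check Q = 0.02587
Then change container volume by factor 2 (V_new/V_old).
Step 3:
                    A           C
  I            0.1636     0.01505
  C          0.005762   -0.003841
  E            0.1694     0.01121
  solve Keq expr → x = -0.001921; check Q = 0.02587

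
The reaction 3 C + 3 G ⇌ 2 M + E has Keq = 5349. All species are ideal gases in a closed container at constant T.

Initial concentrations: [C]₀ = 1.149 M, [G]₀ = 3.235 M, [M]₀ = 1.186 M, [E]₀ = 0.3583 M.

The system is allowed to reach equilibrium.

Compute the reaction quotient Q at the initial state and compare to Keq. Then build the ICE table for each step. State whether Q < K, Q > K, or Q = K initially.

Q₀ = 0.009814 vs Keq = 5349 ⇒ Q<K, forward
Step 1:
                   C          G          M          E
  init         1.149      3.235      1.186     0.3583
  Δ           -1.111     -1.111      0.741     0.3705
  eq         0.03752      2.124      1.927     0.7288
  solve Keq expr → x = 0.3705; check Q = 5349

Q₀ = 0.009814; Q < K (proceeds forward)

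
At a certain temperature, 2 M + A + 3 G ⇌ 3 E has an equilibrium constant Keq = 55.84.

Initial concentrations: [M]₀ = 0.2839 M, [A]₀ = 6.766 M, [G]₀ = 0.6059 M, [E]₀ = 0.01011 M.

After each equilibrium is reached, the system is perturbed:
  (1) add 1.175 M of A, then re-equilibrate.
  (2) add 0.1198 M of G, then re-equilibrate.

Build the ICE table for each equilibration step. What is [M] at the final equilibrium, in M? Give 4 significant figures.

[M]_eq = 0.04694 M

Q₀ = 8.5190e-06 vs Keq = 55.84 ⇒ Q<K, forward
Step 1:
                    M           A           G           E
  Initial      0.2839       6.766      0.6059     0.01011
  Change      -0.2165     -0.1082     -0.3247      0.3247
  Equil       0.06741       6.658      0.2812      0.3348
  solve Keq expr → x = 0.1082; check Q = 55.84
Then add 1.175 M of A.
Step 2:
                    M           A           G           E
  Initial     0.06741       7.833      0.2812      0.3348
  Change    -0.002717   -0.001358   -0.004075    0.004075
  Equil       0.06469       7.831      0.2771      0.3389
  solve Keq expr → x = 0.001358; check Q = 55.84
Then add 0.1198 M of G.
Step 3:
                    M           A           G           E
  Initial     0.06469       7.831      0.3969      0.3389
  Change     -0.01775   -0.008876    -0.02663     0.02663
  Equil       0.04694       7.823      0.3703      0.3656
  solve Keq expr → x = 0.008876; check Q = 55.84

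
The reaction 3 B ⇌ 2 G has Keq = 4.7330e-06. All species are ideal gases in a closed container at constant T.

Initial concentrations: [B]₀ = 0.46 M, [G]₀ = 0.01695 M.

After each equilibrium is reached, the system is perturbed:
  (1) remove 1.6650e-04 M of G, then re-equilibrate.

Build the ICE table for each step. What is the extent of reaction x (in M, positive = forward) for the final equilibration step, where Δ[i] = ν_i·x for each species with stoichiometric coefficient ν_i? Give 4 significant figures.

x = 8.2967e-05 M

Q₀ = 0.002952 vs Keq = 4.7330e-06 ⇒ Q>K, reverse
Step 1:
                  B         G
  Initial      0.46   0.01695
  Change    0.02433  -0.01622
  Equil      0.4843 7.3329e-04
  solve Keq expr → x = -0.008108; check Q = 4.7330e-06
Then remove 1.6650e-04 M of G.
Step 2:
                  B         G
  Initial    0.4843 5.6679e-04
  Change  -2.4890e-04 1.6593e-04
  Equil      0.4841 7.3272e-04
  solve Keq expr → x = 8.2967e-05; check Q = 4.7330e-06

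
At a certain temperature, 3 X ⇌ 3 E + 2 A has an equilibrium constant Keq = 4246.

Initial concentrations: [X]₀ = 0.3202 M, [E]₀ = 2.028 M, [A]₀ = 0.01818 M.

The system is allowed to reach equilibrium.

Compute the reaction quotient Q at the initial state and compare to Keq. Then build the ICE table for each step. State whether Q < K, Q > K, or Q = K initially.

Q₀ = 0.08397; Q < K (proceeds forward)

Q₀ = 0.08397 vs Keq = 4246 ⇒ Q<K, forward
Step 1:
                    X           E           A
  Initial      0.3202       2.028     0.01818
  Change      -0.2717      0.2717      0.1812
  Equil       0.04846         2.3      0.1993
  solve Keq expr → x = 0.09058; check Q = 4246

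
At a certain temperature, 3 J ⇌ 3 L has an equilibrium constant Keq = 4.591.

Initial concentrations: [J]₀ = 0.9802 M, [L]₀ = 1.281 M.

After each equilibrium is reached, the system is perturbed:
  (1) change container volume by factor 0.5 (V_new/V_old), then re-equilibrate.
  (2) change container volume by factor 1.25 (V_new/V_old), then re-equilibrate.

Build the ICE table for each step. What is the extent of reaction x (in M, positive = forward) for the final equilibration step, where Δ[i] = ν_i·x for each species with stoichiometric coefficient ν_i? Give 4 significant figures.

Q₀ = 2.232 vs Keq = 4.591 ⇒ Q<K, forward
Step 1:
                   J          L
  I           0.9802      1.281
  C          -0.1308     0.1308
  E           0.8494      1.412
  solve Keq expr → x = 0.04359; check Q = 4.591
Then change container volume by factor 0.5 (V_new/V_old).
Step 2:
                   J          L
  I            1.699      2.824
  C                0          0
  E            1.699      2.824
  solve Keq expr → x = 0; check Q = 4.591
Then change container volume by factor 1.25 (V_new/V_old).
Step 3:
                   J          L
  I            1.359      2.259
  C                0          0
  E            1.359      2.259
  solve Keq expr → x = 0; check Q = 4.591

x = 0 M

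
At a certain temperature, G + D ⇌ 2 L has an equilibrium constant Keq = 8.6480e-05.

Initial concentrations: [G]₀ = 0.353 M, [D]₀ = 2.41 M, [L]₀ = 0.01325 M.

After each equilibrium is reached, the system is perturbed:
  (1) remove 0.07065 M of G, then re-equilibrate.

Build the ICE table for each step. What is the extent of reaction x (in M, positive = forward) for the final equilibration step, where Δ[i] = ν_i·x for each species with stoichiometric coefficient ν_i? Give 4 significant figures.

x = -4.4828e-04 M

Q₀ = 2.0637e-04 vs Keq = 8.6480e-05 ⇒ Q>K, reverse
Step 1:
                    G           D           L
  Initial       0.353        2.41     0.01325
  Change      0.00232     0.00232    -0.00464
  Equil        0.3553       2.412     0.00861
  solve Keq expr → x = -0.00232; check Q = 8.6480e-05
Then remove 0.07065 M of G.
Step 2:
                    G           D           L
  Initial      0.2847       2.412     0.00861
  Change   4.4828e-04  4.4828e-04 -8.9656e-04
  Equil        0.2851       2.413    0.007713
  solve Keq expr → x = -4.4828e-04; check Q = 8.6480e-05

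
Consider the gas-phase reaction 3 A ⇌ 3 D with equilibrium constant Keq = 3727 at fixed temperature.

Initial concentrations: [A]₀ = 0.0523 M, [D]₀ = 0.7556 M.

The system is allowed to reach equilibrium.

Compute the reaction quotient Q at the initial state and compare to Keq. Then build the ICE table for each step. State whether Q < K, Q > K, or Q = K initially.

Q₀ = 3016; Q < K (proceeds forward)

Q₀ = 3016 vs Keq = 3727 ⇒ Q<K, forward
Step 1:
                   A          D
  Initial     0.0523     0.7556
  Change   -0.003349   0.003349
  Equil      0.04895     0.7589
  solve Keq expr → x = 0.001116; check Q = 3727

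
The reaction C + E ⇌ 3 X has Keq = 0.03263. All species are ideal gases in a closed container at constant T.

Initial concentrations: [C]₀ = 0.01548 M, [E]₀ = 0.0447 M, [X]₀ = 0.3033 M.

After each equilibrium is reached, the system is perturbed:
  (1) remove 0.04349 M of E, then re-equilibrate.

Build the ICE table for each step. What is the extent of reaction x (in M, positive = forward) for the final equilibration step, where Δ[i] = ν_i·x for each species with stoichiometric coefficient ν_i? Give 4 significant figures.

Q₀ = 40.32 vs Keq = 0.03263 ⇒ Q>K, reverse
Step 1:
                  C         E         X
  I         0.01548    0.0447    0.3033
  C          0.0772    0.0772   -0.2316
  E         0.09268    0.1219    0.0717
  solve Keq expr → x = -0.0772; check Q = 0.03263
Then remove 0.04349 M of E.
Step 2:
                  C         E         X
  I         0.09268   0.07841    0.0717
  C        0.002816  0.002816 -0.008447
  E         0.09549   0.08122   0.06326
  solve Keq expr → x = -0.002816; check Q = 0.03263

x = -0.002816 M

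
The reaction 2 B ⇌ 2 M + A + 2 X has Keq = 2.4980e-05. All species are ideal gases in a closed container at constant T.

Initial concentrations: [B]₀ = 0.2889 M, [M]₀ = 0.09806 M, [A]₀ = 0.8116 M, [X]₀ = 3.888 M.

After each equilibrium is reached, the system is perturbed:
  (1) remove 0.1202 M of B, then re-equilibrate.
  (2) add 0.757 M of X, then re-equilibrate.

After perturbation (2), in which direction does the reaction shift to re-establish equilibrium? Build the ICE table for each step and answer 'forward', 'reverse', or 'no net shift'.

Direction: reverse

Q₀ = 1.413 vs Keq = 2.4980e-05 ⇒ Q>K, reverse
Step 1:
                  B         M         A         X
  init       0.2889   0.09806    0.8116     3.888
  Δ         0.09748  -0.09748  -0.04874  -0.09748
  eq         0.3864 5.8329e-04    0.7629     3.791
  solve Keq expr → x = -0.04874; check Q = 2.4980e-05
Then remove 0.1202 M of B.
Step 2:
                  B         M         A         X
  init       0.2662 5.8329e-04    0.7629     3.791
  Δ       1.8114e-04 -1.8114e-04 -9.0571e-05 -1.8114e-04
  eq         0.2664 4.0215e-04    0.7628      3.79
  solve Keq expr → x = -9.0571e-05; check Q = 2.4980e-05
Then add 0.757 M of X.
Step 3:
                  B         M         A         X
  init       0.2664 4.0215e-04    0.7628     4.547
  Δ       6.6850e-05 -6.6850e-05 -3.3425e-05 -6.6850e-05
  eq         0.2664 3.3530e-04    0.7627     4.547
  solve Keq expr → x = -3.3425e-05; check Q = 2.4980e-05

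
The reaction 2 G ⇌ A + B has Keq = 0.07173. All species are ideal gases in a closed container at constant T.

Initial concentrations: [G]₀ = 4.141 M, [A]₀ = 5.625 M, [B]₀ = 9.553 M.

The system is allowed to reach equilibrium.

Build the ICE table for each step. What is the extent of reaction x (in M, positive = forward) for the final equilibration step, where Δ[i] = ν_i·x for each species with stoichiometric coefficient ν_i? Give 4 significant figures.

Q₀ = 3.134 vs Keq = 0.07173 ⇒ Q>K, reverse
Step 1:
                   G          A          B
  Initial      4.141      5.625      9.553
  Change       7.712     -3.856     -3.856
  Equil        11.85      1.769      5.697
  solve Keq expr → x = -3.856; check Q = 0.07173

x = -3.856 M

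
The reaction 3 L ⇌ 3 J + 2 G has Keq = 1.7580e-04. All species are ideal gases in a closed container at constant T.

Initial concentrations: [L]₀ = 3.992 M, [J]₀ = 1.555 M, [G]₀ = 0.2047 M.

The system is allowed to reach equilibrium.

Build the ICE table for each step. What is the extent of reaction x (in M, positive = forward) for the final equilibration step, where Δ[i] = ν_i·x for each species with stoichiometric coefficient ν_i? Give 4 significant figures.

x = -0.06633 M

Q₀ = 0.002477 vs Keq = 1.7580e-04 ⇒ Q>K, reverse
Step 1:
                  L         J         G
  I           3.992     1.555    0.2047
  C           0.199    -0.199   -0.1327
  E           4.191     1.356   0.07204
  solve Keq expr → x = -0.06633; check Q = 1.7580e-04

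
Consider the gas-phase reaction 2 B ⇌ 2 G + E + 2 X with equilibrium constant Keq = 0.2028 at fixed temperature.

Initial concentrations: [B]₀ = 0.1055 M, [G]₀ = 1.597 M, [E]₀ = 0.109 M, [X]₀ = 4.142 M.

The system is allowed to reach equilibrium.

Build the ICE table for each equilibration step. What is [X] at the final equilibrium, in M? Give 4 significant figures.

[X]_eq = 3.925 M

Q₀ = 428.5 vs Keq = 0.2028 ⇒ Q>K, reverse
Step 1:
                    B           G           E           X
  init         0.1055       1.597       0.109       4.142
  Δ            0.2166     -0.2166     -0.1083     -0.2166
  eq           0.3221        1.38  7.1640e-04       3.925
  solve Keq expr → x = -0.1083; check Q = 0.2028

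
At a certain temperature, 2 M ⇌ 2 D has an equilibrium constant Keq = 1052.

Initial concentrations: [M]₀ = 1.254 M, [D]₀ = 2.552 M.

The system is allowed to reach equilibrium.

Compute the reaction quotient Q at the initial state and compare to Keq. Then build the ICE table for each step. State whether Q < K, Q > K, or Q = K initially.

Q₀ = 4.142 vs Keq = 1052 ⇒ Q<K, forward
Step 1:
                  M         D
  Initial     1.254     2.552
  Change      -1.14      1.14
  Equil      0.1138     3.692
  solve Keq expr → x = 0.5701; check Q = 1052

Q₀ = 4.142; Q < K (proceeds forward)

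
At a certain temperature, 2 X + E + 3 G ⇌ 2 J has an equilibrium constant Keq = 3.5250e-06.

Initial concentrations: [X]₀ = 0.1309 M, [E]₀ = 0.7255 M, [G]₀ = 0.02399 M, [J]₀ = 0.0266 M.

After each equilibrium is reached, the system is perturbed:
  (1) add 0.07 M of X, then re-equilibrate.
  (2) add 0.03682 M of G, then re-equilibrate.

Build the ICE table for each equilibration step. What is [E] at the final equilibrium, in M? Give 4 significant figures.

[E]_eq = 0.7388 M

Q₀ = 4122 vs Keq = 3.5250e-06 ⇒ Q>K, reverse
Step 1:
                    X           E           G           J
  I            0.1309      0.7255     0.02399      0.0266
  C            0.0266      0.0133     0.03989     -0.0266
  E            0.1575      0.7388     0.06388  4.1039e-06
  solve Keq expr → x = -0.0133; check Q = 3.5250e-06
Then add 0.07 M of X.
Step 2:
                    X           E           G           J
  I            0.2275      0.7388     0.06388  4.1039e-06
  C       -1.8236e-06 -9.1179e-07 -2.7354e-06  1.8236e-06
  E            0.2275      0.7388     0.06388  5.9275e-06
  solve Keq expr → x = 9.1179e-07; check Q = 3.5250e-06
Then add 0.03682 M of G.
Step 3:
                    X           E           G           J
  I            0.2275      0.7388      0.1007  5.9275e-06
  C       -5.8024e-06 -2.9012e-06 -8.7037e-06  5.8024e-06
  E            0.2275      0.7388      0.1007  1.1730e-05
  solve Keq expr → x = 2.9012e-06; check Q = 3.5250e-06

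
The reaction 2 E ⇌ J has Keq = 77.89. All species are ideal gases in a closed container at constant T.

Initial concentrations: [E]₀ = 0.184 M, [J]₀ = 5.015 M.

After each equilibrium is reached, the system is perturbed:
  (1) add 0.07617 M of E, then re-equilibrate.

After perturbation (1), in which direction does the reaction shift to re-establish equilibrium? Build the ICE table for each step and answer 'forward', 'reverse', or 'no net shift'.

Q₀ = 148.1 vs Keq = 77.89 ⇒ Q>K, reverse
Step 1:
                    E           J
  init          0.184       5.015
  Δ           0.06887    -0.03444
  eq           0.2529       4.981
  solve Keq expr → x = -0.03444; check Q = 77.89
Then add 0.07617 M of E.
Step 2:
                    E           J
  init          0.329       4.981
  Δ          -0.07522     0.03761
  eq           0.2538       5.018
  solve Keq expr → x = 0.03761; check Q = 77.89

Direction: forward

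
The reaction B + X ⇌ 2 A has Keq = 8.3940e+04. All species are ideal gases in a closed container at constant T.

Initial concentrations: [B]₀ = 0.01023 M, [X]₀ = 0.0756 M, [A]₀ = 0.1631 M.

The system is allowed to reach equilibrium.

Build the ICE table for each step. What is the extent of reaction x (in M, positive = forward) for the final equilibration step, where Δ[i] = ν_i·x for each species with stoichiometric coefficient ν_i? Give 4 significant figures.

Q₀ = 34.4 vs Keq = 8.3940e+04 ⇒ Q<K, forward
Step 1:
                    B           X           A
  I           0.01023      0.0756      0.1631
  C          -0.01022    -0.01022     0.02045
  E        6.1392e-06     0.06538      0.1835
  solve Keq expr → x = 0.01022; check Q = 8.3940e+04

x = 0.01022 M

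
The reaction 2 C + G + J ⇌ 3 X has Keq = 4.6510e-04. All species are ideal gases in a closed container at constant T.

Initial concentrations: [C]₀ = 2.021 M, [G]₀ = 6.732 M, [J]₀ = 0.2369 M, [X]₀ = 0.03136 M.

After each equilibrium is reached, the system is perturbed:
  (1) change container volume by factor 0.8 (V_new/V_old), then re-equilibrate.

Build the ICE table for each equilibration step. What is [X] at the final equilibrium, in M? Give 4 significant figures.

Q₀ = 4.7346e-06 vs Keq = 4.6510e-04 ⇒ Q<K, forward
Step 1:
                  C         G         J         X
  init        2.021     6.732    0.2369   0.03136
  Δ        -0.06844  -0.03422  -0.03422    0.1027
  eq          1.953     6.698    0.2027     0.134
  solve Keq expr → x = 0.03422; check Q = 4.6510e-04
Then change container volume by factor 0.8 (V_new/V_old).
Step 2:
                  C         G         J         X
  init        2.441     8.372    0.2534    0.1675
  Δ       -0.007737 -0.003868 -0.003868   0.01161
  eq          2.433     8.368    0.2495    0.1791
  solve Keq expr → x = 0.003868; check Q = 4.6510e-04

[X]_eq = 0.1791 M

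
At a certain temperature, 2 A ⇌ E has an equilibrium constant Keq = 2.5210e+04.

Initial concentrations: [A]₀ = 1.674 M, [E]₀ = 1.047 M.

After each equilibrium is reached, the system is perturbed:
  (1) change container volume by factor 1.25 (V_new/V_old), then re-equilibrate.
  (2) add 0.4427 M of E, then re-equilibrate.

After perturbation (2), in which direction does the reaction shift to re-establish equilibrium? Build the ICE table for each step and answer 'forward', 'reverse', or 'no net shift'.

Q₀ = 0.3736 vs Keq = 2.5210e+04 ⇒ Q<K, forward
Step 1:
                   A          E
  init         1.674      1.047
  Δ           -1.665     0.8327
  eq        0.008635       1.88
  solve Keq expr → x = 0.8327; check Q = 2.5210e+04
Then change container volume by factor 1.25 (V_new/V_old).
Step 2:
                   A          E
  init      0.006908      1.504
  Δ       8.1432e-04 -4.0716e-04
  eq        0.007722      1.503
  solve Keq expr → x = -4.0716e-04; check Q = 2.5210e+04
Then add 0.4427 M of E.
Step 3:
                   A          E
  init      0.007722      1.946
  Δ         0.001063 -5.3127e-04
  eq        0.008785      1.946
  solve Keq expr → x = -5.3127e-04; check Q = 2.5210e+04

Direction: reverse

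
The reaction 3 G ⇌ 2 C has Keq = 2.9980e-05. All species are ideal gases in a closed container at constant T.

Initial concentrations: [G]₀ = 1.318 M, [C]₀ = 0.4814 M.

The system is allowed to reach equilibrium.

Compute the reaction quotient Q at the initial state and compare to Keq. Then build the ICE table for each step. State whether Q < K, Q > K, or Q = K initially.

Q₀ = 0.1012; Q > K (proceeds reverse)

Q₀ = 0.1012 vs Keq = 2.9980e-05 ⇒ Q>K, reverse
Step 1:
                  G         C
  Initial     1.318    0.4814
  Change     0.6986   -0.4657
  Equil       2.017   0.01568
  solve Keq expr → x = -0.2329; check Q = 2.9980e-05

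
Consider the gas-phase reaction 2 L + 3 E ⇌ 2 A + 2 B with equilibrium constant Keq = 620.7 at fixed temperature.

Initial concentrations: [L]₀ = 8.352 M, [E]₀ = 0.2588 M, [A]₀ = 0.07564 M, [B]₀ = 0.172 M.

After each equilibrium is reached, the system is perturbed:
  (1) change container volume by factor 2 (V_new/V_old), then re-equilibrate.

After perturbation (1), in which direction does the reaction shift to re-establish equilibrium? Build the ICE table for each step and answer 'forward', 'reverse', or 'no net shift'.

Q₀ = 1.3999e-04 vs Keq = 620.7 ⇒ Q<K, forward
Step 1:
                  L         E         A         B
  init        8.352    0.2588   0.07564     0.172
  Δ         -0.1689   -0.2533    0.1689    0.1689
  eq          8.183  0.005508    0.2445    0.3409
  solve Keq expr → x = 0.08443; check Q = 620.7
Then change container volume by factor 2 (V_new/V_old).
Step 2:
                  L         E         A         B
  init        4.092  0.002754    0.1223    0.1704
  Δ       4.6693e-04 7.0040e-04 -4.6693e-04 -4.6693e-04
  eq          4.092  0.003454    0.1218      0.17
  solve Keq expr → x = -2.3347e-04; check Q = 620.7

Direction: reverse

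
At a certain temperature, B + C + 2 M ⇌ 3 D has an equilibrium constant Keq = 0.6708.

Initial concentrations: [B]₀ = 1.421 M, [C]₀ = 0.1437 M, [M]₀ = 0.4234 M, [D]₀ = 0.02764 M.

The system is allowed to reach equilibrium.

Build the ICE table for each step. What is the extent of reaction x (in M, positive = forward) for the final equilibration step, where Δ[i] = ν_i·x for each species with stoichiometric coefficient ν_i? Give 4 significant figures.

Q₀ = 5.7685e-04 vs Keq = 0.6708 ⇒ Q<K, forward
Step 1:
                    B           C           M           D
  Initial       1.421      0.1437      0.4234     0.02764
  Change     -0.05655    -0.05655     -0.1131      0.1697
  Equil         1.364     0.08715      0.3103      0.1973
  solve Keq expr → x = 0.05655; check Q = 0.6708

x = 0.05655 M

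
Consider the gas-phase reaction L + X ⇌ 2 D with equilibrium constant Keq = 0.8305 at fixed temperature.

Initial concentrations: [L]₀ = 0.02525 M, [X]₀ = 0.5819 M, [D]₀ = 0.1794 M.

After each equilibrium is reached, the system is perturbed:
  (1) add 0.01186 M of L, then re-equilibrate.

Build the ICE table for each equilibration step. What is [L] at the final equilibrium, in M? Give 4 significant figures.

Q₀ = 2.19 vs Keq = 0.8305 ⇒ Q>K, reverse
Step 1:
                    L           X           D
  Initial     0.02525      0.5819      0.1794
  Change      0.01711     0.01711    -0.03423
  Equil       0.04236       0.599      0.1452
  solve Keq expr → x = -0.01711; check Q = 0.8305
Then add 0.01186 M of L.
Step 2:
                    L           X           D
  Initial     0.05422       0.599      0.1452
  Change    -0.005177   -0.005177     0.01035
  Equil       0.04905      0.5938      0.1555
  solve Keq expr → x = 0.005177; check Q = 0.8305

[L]_eq = 0.04905 M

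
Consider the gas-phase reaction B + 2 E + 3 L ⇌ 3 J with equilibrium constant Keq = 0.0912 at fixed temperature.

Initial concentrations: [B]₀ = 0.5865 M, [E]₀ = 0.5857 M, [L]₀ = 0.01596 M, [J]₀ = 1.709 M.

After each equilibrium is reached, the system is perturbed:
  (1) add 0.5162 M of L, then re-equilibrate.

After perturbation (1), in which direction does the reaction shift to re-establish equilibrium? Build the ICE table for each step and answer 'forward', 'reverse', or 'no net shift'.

Q₀ = 6.1025e+06 vs Keq = 0.0912 ⇒ Q>K, reverse
Step 1:
                   B          E          L          J
  I           0.5865     0.5857    0.01596      1.709
  C           0.3693     0.7387      1.108     -1.108
  E           0.9558      1.324      1.124      0.601
  solve Keq expr → x = -0.3693; check Q = 0.0912
Then add 0.5162 M of L.
Step 2:
                   B          E          L          J
  I           0.9558      1.324       1.64      0.601
  C         -0.04852   -0.09705    -0.1456     0.1456
  E           0.9073      1.227      1.495     0.7466
  solve Keq expr → x = 0.04852; check Q = 0.0912

Direction: forward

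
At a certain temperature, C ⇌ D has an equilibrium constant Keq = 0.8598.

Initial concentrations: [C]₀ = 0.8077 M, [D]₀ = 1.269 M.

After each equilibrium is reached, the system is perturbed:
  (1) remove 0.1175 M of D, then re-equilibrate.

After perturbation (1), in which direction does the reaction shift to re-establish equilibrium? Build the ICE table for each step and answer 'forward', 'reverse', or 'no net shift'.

Q₀ = 1.571 vs Keq = 0.8598 ⇒ Q>K, reverse
Step 1:
                   C          D
  Initial     0.8077      1.269
  Change      0.3089    -0.3089
  Equil        1.117     0.9601
  solve Keq expr → x = -0.3089; check Q = 0.8598
Then remove 0.1175 M of D.
Step 2:
                   C          D
  Initial      1.117     0.8426
  Change    -0.06318    0.06318
  Equil        1.053     0.9058
  solve Keq expr → x = 0.06318; check Q = 0.8598

Direction: forward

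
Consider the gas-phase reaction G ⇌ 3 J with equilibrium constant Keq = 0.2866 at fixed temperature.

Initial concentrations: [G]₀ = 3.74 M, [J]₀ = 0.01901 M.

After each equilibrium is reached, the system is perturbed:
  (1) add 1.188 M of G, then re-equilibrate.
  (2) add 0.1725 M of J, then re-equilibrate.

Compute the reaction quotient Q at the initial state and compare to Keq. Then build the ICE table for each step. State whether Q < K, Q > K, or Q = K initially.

Q₀ = 1.8369e-06 vs Keq = 0.2866 ⇒ Q<K, forward
Step 1:
                  G         J
  Initial      3.74   0.01901
  Change    -0.3246    0.9739
  Equil       3.415    0.9929
  solve Keq expr → x = 0.3246; check Q = 0.2866
Then add 1.188 M of G.
Step 2:
                  G         J
  Initial     4.603    0.9929
  Change   -0.03373    0.1012
  Equil        4.57     1.094
  solve Keq expr → x = 0.03373; check Q = 0.2866
Then add 0.1725 M of J.
Step 3:
                  G         J
  Initial      4.57     1.267
  Change    0.05602    -0.168
  Equil       4.626     1.099
  solve Keq expr → x = -0.05602; check Q = 0.2866

Q₀ = 1.8369e-06; Q < K (proceeds forward)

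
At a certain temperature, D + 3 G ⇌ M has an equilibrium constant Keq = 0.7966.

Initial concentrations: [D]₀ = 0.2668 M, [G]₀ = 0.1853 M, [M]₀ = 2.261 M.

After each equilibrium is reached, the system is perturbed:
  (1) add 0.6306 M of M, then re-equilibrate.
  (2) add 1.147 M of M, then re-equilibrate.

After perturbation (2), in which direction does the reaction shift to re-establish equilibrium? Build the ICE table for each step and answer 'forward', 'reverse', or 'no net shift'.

Q₀ = 1332 vs Keq = 0.7966 ⇒ Q>K, reverse
Step 1:
                    D           G           M
  Initial      0.2668      0.1853       2.261
  Change       0.4333         1.3     -0.4333
  Equil        0.7001       1.485       1.828
  solve Keq expr → x = -0.4333; check Q = 0.7966
Then add 0.6306 M of M.
Step 2:
                    D           G           M
  Initial      0.7001       1.485       2.458
  Change      0.03883      0.1165    -0.03883
  Equil         0.739       1.602       2.419
  solve Keq expr → x = -0.03883; check Q = 0.7966
Then add 1.147 M of M.
Step 3:
                    D           G           M
  Initial       0.739       1.602       3.566
  Change      0.05599       0.168    -0.05599
  Equil         0.795        1.77        3.51
  solve Keq expr → x = -0.05599; check Q = 0.7966

Direction: reverse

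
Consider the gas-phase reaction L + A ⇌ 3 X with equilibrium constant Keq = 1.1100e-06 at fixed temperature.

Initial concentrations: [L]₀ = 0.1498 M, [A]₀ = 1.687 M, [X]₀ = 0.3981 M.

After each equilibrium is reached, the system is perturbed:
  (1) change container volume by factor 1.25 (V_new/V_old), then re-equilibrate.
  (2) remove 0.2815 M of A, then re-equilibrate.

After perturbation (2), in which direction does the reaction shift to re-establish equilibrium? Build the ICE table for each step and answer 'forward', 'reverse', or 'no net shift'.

Q₀ = 0.2497 vs Keq = 1.1100e-06 ⇒ Q>K, reverse
Step 1:
                   L          A          X
  init        0.1498      1.687     0.3981
  Δ           0.1299     0.1299    -0.3898
  eq          0.2797      1.817   0.008263
  solve Keq expr → x = -0.1299; check Q = 1.1100e-06
Then change container volume by factor 1.25 (V_new/V_old).
Step 2:
                   L          A          X
  init        0.2238      1.454    0.00661
  Δ       -1.6946e-04 -1.6946e-04 5.0837e-04
  eq          0.2236      1.453   0.007119
  solve Keq expr → x = 1.6946e-04; check Q = 1.1100e-06
Then remove 0.2815 M of A.
Step 3:
                   L          A          X
  init        0.2236      1.172   0.007119
  Δ       1.6368e-04 1.6368e-04 -4.9103e-04
  eq          0.2238      1.172   0.006628
  solve Keq expr → x = -1.6368e-04; check Q = 1.1100e-06

Direction: reverse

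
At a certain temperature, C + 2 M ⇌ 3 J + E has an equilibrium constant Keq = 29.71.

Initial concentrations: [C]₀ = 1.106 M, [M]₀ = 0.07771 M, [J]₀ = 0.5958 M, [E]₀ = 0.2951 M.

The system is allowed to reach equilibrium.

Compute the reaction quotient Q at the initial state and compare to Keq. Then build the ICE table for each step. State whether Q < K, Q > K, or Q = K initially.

Q₀ = 9.345; Q < K (proceeds forward)

Q₀ = 9.345 vs Keq = 29.71 ⇒ Q<K, forward
Step 1:
                    C           M           J           E
  init          1.106     0.07771      0.5958      0.2951
  Δ            -0.014    -0.02799     0.04199       0.014
  eq            1.092     0.04972      0.6378      0.3091
  solve Keq expr → x = 0.014; check Q = 29.71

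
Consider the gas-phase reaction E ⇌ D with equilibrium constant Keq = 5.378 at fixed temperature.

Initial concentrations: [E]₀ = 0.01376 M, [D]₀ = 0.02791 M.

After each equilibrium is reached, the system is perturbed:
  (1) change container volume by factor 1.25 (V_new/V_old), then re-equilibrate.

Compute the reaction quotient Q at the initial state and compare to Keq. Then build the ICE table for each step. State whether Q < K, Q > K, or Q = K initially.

Q₀ = 2.028 vs Keq = 5.378 ⇒ Q<K, forward
Step 1:
                   E          D
  init       0.01376    0.02791
  Δ        -0.007227   0.007227
  eq        0.006533    0.03514
  solve Keq expr → x = 0.007227; check Q = 5.378
Then change container volume by factor 1.25 (V_new/V_old).
Step 2:
                   E          D
  init      0.005227    0.02811
  Δ                0          0
  eq        0.005227    0.02811
  solve Keq expr → x = 0; check Q = 5.378

Q₀ = 2.028; Q < K (proceeds forward)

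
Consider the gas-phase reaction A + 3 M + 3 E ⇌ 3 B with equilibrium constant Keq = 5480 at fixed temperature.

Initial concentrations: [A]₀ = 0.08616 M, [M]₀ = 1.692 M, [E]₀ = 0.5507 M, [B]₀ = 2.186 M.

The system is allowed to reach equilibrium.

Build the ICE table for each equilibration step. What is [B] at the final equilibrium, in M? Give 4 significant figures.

Q₀ = 149.9 vs Keq = 5480 ⇒ Q<K, forward
Step 1:
                  A         M         E         B
  init      0.08616     1.692    0.5507     2.186
  Δ        -0.06801    -0.204    -0.204     0.204
  eq        0.01815     1.488    0.3467      2.39
  solve Keq expr → x = 0.06801; check Q = 5480

[B]_eq = 2.39 M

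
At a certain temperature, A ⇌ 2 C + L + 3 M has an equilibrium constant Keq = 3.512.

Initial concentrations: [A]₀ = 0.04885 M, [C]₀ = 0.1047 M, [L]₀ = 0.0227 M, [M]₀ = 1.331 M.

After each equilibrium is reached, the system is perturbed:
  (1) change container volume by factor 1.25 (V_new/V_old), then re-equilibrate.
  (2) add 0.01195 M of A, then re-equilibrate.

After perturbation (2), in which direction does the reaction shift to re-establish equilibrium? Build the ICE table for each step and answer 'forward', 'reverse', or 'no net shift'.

Direction: forward

Q₀ = 0.01201 vs Keq = 3.512 ⇒ Q<K, forward
Step 1:
                    A           C           L           M
  I           0.04885      0.1047      0.0227       1.331
  C          -0.04641     0.09282     0.04641      0.1392
  E           0.00244      0.1975     0.06911        1.47
  solve Keq expr → x = 0.04641; check Q = 3.512
Then change container volume by factor 1.25 (V_new/V_old).
Step 2:
                    A           C           L           M
  I          0.001952       0.158     0.05529       1.176
  C          -0.00127     0.00254     0.00127    0.003809
  E        6.8207e-04      0.1606     0.05656        1.18
  solve Keq expr → x = 0.00127; check Q = 3.512
Then add 0.01195 M of A.
Step 3:
                    A           C           L           M
  I           0.01263      0.1606     0.05656        1.18
  C          -0.01146     0.02293     0.01146     0.03439
  E          0.001168      0.1835     0.06802       1.214
  solve Keq expr → x = 0.01146; check Q = 3.512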